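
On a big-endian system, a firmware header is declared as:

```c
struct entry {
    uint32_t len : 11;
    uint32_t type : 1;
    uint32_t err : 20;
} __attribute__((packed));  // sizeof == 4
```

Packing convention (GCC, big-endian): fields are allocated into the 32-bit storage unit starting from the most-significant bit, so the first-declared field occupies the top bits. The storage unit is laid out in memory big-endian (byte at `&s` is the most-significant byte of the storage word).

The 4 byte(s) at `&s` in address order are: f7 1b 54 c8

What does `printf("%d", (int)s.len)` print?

1976

[0]=0xf7 [1]=0x1b [2]=0x54 [3]=0xc8 (big-endian) → word 0xf71b54c8
len [21+:11] = (word>>21) & 0x7ff = 1976  ←
type [20+:1] = (word>>20) & 0x1 = 1
err [0+:20] = (word>>0) & 0xfffff = 742600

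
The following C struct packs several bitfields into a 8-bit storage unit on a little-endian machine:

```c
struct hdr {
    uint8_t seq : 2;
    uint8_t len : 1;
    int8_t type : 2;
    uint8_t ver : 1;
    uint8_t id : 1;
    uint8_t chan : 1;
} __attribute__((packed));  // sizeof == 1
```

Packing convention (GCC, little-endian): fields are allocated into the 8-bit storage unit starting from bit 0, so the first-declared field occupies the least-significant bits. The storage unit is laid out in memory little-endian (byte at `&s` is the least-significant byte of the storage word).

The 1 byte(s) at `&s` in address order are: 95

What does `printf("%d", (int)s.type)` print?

[0]=0x95 (little-endian) → word 0x95
seq:2 @ bit 0 → (0x95>>0)&0x3 = 0x1
len:1 @ bit 2 → (0x95>>2)&0x1 = 0x1
type:2 @ bit 3 → (0x95>>3)&0x3 = 0x2  ←
ver:1 @ bit 5 → (0x95>>5)&0x1 = 0x0
id:1 @ bit 6 → (0x95>>6)&0x1 = 0x0
chan:1 @ bit 7 → (0x95>>7)&0x1 = 0x1
type signed 2b, MSB=1: 2 - 4 = -2

-2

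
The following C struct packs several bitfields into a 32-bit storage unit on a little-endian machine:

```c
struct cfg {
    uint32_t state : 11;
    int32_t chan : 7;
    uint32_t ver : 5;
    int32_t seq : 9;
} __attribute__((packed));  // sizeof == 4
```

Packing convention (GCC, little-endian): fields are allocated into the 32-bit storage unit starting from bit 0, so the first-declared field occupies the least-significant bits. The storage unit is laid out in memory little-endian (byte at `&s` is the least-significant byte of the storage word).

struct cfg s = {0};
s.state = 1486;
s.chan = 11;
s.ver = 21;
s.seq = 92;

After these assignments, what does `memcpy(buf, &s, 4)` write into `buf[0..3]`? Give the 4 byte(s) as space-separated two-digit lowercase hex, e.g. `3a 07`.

ce 5d 54 2e

state:11 = 1486 → 0x5ce << 0 → word 0x000005ce
chan:7 = 11 → 0xb << 11 → word 0x00005dce
ver:5 = 21 → 0x15 << 18 → word 0x00545dce
seq:9 = 92 → 0x5c << 23 → word 0x2e545dce
word = 0x2e545dce → little-endian bytes:
  [0]=0xce  [1]=0x5d  [2]=0x54  [3]=0x2e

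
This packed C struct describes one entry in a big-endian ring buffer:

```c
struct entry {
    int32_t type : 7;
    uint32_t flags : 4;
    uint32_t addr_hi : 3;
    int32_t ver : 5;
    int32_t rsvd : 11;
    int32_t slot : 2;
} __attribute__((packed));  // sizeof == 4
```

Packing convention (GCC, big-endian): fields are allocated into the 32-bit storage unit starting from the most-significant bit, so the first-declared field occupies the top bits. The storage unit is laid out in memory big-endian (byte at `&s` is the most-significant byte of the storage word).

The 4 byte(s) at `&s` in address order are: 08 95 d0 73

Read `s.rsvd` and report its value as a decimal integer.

-996

[0]=0x08 [1]=0x95 [2]=0xd0 [3]=0x73 (big-endian) → word 0x0895d073
type:7 @ bit 25 → (0x0895d073>>25)&0x7f = 0x4
flags:4 @ bit 21 → (0x0895d073>>21)&0xf = 0x4
addr_hi:3 @ bit 18 → (0x0895d073>>18)&0x7 = 0x5
ver:5 @ bit 13 → (0x0895d073>>13)&0x1f = 0xe
rsvd:11 @ bit 2 → (0x0895d073>>2)&0x7ff = 0x41c  ←
slot:2 @ bit 0 → (0x0895d073>>0)&0x3 = 0x3
rsvd signed 11b, MSB=1: 1052 - 2048 = -996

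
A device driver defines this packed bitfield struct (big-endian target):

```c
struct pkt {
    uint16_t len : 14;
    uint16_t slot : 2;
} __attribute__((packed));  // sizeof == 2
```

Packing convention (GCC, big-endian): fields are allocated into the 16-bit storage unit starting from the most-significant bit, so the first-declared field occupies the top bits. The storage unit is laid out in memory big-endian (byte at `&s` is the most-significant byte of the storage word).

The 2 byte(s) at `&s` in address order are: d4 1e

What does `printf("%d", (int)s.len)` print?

13575

[0]=0xd4 [1]=0x1e (big-endian) → word 0xd41e
len [2+:14] = (word>>2) & 0x3fff = 13575  ←
slot [0+:2] = (word>>0) & 0x3 = 2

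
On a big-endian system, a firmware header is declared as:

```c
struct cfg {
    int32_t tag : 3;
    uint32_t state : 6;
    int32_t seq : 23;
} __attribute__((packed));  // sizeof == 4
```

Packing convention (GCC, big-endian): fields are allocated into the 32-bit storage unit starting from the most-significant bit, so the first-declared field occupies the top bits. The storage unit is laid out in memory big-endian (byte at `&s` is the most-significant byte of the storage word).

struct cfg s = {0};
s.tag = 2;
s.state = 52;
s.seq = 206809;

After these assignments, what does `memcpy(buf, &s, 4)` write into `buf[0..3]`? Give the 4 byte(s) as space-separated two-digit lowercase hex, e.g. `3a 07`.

5a 03 27 d9

tag:3 = 2 → 0x2 << 29 → word 0x40000000
state:6 = 52 → 0x34 << 23 → word 0x5a000000
seq:23 = 206809 → 0x327d9 << 0 → word 0x5a0327d9
word = 0x5a0327d9 → big-endian bytes:
  [0]=0x5a  [1]=0x03  [2]=0x27  [3]=0xd9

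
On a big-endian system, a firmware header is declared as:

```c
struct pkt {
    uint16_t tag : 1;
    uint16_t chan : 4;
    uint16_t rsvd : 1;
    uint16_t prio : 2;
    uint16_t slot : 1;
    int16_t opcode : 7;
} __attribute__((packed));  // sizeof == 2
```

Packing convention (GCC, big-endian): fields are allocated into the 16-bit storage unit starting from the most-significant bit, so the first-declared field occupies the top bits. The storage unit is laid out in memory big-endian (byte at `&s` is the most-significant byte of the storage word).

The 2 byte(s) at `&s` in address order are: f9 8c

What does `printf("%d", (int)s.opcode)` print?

12

[0]=0xf9 [1]=0x8c (big-endian) → word 0xf98c
tag:1 @ bit 15 → (0xf98c>>15)&0x1 = 0x1
chan:4 @ bit 11 → (0xf98c>>11)&0xf = 0xf
rsvd:1 @ bit 10 → (0xf98c>>10)&0x1 = 0x0
prio:2 @ bit 8 → (0xf98c>>8)&0x3 = 0x1
slot:1 @ bit 7 → (0xf98c>>7)&0x1 = 0x1
opcode:7 @ bit 0 → (0xf98c>>0)&0x7f = 0xc  ←
opcode signed 7b, MSB=0: value = 12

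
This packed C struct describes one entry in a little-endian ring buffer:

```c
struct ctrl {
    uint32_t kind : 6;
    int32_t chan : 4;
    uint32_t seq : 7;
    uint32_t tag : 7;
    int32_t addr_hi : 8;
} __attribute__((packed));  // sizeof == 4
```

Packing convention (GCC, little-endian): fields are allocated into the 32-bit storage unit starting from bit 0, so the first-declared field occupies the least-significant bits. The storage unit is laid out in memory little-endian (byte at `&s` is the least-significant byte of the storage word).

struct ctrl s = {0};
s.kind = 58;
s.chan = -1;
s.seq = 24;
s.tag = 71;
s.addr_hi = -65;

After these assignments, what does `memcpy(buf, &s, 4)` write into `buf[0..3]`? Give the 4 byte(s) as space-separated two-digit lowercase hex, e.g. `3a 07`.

kind (6b) val=58 bits=0x3a at bit 0: 0x0000003a
chan (4b) val=-1 bits=0xf at bit 6: 0x000003fa
seq (7b) val=24 bits=0x18 at bit 10: 0x000063fa
tag (7b) val=71 bits=0x47 at bit 17: 0x008e63fa
addr_hi (8b) val=-65 bits=0xbf at bit 24: 0xbf8e63fa
word = 0xbf8e63fa → little-endian bytes:
  [0]=0xfa  [1]=0x63  [2]=0x8e  [3]=0xbf

fa 63 8e bf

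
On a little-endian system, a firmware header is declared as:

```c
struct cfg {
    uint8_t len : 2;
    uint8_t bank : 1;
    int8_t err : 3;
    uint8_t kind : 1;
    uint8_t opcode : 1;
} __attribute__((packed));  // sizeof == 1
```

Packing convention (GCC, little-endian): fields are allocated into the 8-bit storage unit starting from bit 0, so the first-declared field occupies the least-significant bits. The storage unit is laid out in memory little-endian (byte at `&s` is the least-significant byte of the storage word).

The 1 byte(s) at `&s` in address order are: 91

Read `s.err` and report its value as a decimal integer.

[0]=0x91 (little-endian) → word 0x91
len [0+:2] = (word>>0) & 0x3 = 1
bank [2+:1] = (word>>2) & 0x1 = 0
err [3+:3] = (word>>3) & 0x7 = 2  ←
kind [6+:1] = (word>>6) & 0x1 = 0
opcode [7+:1] = (word>>7) & 0x1 = 1
err signed 3b, MSB=0: value = 2

2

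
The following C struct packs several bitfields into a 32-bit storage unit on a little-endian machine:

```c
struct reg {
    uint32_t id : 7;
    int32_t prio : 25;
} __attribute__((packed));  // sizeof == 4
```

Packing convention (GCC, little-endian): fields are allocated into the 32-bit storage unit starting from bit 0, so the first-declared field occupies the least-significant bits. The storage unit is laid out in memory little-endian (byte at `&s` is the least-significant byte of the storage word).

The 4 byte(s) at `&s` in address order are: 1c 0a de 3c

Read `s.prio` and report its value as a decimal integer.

7978004

[0]=0x1c [1]=0x0a [2]=0xde [3]=0x3c (little-endian) → word 0x3cde0a1c
id [0+:7] = (word>>0) & 0x7f = 28
prio [7+:25] = (word>>7) & 0x1ffffff = 7978004  ←
prio signed 25b, MSB=0: value = 7978004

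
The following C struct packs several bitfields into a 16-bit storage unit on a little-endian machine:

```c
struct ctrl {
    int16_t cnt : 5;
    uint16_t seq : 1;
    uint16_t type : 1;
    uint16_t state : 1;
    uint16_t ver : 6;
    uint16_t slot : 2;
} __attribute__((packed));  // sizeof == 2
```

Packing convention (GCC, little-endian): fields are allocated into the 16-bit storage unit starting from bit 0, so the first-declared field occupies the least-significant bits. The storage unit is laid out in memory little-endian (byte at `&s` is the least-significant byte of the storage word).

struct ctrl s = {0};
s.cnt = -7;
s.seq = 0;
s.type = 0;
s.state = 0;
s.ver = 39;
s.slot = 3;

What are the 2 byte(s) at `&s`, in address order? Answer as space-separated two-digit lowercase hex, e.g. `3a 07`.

19 e7

cnt:5 = -7 → 0x19 << 0 → word 0x0019
seq:1 = 0 → 0x0 << 5 → word 0x0019
type:1 = 0 → 0x0 << 6 → word 0x0019
state:1 = 0 → 0x0 << 7 → word 0x0019
ver:6 = 39 → 0x27 << 8 → word 0x2719
slot:2 = 3 → 0x3 << 14 → word 0xe719
word = 0xe719 → little-endian bytes:
  [0]=0x19  [1]=0xe7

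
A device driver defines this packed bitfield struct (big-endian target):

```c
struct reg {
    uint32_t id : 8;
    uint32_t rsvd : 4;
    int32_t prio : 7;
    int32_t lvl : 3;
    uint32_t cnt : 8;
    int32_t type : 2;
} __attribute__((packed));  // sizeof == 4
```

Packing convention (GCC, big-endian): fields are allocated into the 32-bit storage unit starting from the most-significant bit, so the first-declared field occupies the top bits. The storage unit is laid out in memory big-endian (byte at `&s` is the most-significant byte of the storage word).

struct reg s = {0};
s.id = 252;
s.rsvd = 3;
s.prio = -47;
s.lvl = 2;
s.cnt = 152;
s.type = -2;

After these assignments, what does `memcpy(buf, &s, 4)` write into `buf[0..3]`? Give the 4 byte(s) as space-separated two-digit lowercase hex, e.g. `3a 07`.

[24+:8] id=252 & 0xff = 0xfc; word=0xfc000000
[20+:4] rsvd=3 & 0xf = 0x3; word=0xfc300000
[13+:7] prio=-47 & 0x7f = 0x51; word=0xfc3a2000
[10+:3] lvl=2 & 0x7 = 0x2; word=0xfc3a2800
[2+:8] cnt=152 & 0xff = 0x98; word=0xfc3a2a60
[0+:2] type=-2 & 0x3 = 0x2; word=0xfc3a2a62
word = 0xfc3a2a62 → big-endian bytes:
  [0]=0xfc  [1]=0x3a  [2]=0x2a  [3]=0x62

fc 3a 2a 62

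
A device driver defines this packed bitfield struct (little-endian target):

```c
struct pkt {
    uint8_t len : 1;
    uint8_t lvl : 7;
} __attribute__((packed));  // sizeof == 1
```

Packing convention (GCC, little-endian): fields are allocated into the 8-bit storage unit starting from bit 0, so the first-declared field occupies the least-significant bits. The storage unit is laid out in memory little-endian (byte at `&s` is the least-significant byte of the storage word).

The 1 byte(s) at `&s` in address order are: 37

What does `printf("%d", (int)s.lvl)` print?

27

[0]=0x37 (little-endian) → word 0x37
len:1 @ bit 0 → (0x37>>0)&0x1 = 0x1
lvl:7 @ bit 1 → (0x37>>1)&0x7f = 0x1b  ←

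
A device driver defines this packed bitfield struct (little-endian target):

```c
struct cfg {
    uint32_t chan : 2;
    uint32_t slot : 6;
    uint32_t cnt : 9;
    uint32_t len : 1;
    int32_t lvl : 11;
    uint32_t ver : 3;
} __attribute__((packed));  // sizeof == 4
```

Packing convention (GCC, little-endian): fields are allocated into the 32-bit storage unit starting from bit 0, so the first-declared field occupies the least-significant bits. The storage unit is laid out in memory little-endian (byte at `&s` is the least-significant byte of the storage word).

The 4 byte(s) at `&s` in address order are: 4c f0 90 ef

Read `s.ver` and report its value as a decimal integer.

[0]=0x4c [1]=0xf0 [2]=0x90 [3]=0xef (little-endian) → word 0xef90f04c
chan [0+:2] = (word>>0) & 0x3 = 0
slot [2+:6] = (word>>2) & 0x3f = 19
cnt [8+:9] = (word>>8) & 0x1ff = 240
len [17+:1] = (word>>17) & 0x1 = 0
lvl [18+:11] = (word>>18) & 0x7ff = 996
ver [29+:3] = (word>>29) & 0x7 = 7  ←

7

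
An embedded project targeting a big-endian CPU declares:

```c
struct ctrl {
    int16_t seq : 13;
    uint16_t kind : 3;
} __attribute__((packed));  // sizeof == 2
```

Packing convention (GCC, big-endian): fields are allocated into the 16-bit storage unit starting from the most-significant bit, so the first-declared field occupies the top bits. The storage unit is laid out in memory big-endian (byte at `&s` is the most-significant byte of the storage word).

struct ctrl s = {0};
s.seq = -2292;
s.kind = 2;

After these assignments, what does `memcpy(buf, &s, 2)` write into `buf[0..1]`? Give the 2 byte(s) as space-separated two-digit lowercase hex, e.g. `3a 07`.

b8 62

seq:13 = -2292 → 0x170c << 3 → word 0xb860
kind:3 = 2 → 0x2 << 0 → word 0xb862
word = 0xb862 → big-endian bytes:
  [0]=0xb8  [1]=0x62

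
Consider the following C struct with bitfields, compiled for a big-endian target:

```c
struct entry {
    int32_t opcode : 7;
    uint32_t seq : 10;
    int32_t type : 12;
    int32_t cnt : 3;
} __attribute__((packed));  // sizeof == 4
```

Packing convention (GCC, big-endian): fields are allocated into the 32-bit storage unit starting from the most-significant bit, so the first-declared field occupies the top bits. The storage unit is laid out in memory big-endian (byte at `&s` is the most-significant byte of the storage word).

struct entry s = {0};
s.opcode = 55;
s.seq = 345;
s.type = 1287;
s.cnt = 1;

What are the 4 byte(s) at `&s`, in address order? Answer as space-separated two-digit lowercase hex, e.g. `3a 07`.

6e ac a8 39

opcode:7 = 55 → 0x37 << 25 → word 0x6e000000
seq:10 = 345 → 0x159 << 15 → word 0x6eac8000
type:12 = 1287 → 0x507 << 3 → word 0x6eaca838
cnt:3 = 1 → 0x1 << 0 → word 0x6eaca839
word = 0x6eaca839 → big-endian bytes:
  [0]=0x6e  [1]=0xac  [2]=0xa8  [3]=0x39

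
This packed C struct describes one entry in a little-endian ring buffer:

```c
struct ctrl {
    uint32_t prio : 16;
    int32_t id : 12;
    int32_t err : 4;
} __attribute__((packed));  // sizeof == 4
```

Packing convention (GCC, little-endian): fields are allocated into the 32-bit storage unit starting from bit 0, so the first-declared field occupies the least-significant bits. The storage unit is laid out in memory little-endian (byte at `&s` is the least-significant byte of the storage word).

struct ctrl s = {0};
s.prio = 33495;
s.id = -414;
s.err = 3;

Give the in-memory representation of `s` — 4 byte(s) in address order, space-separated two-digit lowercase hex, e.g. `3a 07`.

prio (16b) val=33495 bits=0x82d7 at bit 0: 0x000082d7
id (12b) val=-414 bits=0xe62 at bit 16: 0x0e6282d7
err (4b) val=3 bits=0x3 at bit 28: 0x3e6282d7
word = 0x3e6282d7 → little-endian bytes:
  [0]=0xd7  [1]=0x82  [2]=0x62  [3]=0x3e

d7 82 62 3e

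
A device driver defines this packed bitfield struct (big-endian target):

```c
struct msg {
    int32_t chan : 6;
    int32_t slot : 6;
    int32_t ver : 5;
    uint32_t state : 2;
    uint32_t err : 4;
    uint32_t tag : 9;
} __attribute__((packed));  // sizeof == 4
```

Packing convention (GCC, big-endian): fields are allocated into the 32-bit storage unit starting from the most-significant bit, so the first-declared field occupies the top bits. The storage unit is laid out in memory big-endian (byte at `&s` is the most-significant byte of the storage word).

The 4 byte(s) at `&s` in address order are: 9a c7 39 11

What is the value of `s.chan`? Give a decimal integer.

-26

[0]=0x9a [1]=0xc7 [2]=0x39 [3]=0x11 (big-endian) → word 0x9ac73911
chan [26+:6] = (word>>26) & 0x3f = 38  ←
slot [20+:6] = (word>>20) & 0x3f = 44
ver [15+:5] = (word>>15) & 0x1f = 14
state [13+:2] = (word>>13) & 0x3 = 1
err [9+:4] = (word>>9) & 0xf = 12
tag [0+:9] = (word>>0) & 0x1ff = 273
chan signed 6b, MSB=1: 38 - 64 = -26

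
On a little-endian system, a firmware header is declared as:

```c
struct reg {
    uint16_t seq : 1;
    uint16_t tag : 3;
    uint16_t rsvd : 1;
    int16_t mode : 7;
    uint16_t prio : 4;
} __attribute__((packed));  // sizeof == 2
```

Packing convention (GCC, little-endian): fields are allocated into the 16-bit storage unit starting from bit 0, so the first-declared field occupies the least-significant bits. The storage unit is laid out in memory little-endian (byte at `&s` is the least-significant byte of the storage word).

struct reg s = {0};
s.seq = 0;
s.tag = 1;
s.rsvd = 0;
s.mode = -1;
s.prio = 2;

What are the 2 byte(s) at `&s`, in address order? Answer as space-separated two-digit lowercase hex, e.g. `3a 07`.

e2 2f

seq:1 = 0 → 0x0 << 0 → word 0x0000
tag:3 = 1 → 0x1 << 1 → word 0x0002
rsvd:1 = 0 → 0x0 << 4 → word 0x0002
mode:7 = -1 → 0x7f << 5 → word 0x0fe2
prio:4 = 2 → 0x2 << 12 → word 0x2fe2
word = 0x2fe2 → little-endian bytes:
  [0]=0xe2  [1]=0x2f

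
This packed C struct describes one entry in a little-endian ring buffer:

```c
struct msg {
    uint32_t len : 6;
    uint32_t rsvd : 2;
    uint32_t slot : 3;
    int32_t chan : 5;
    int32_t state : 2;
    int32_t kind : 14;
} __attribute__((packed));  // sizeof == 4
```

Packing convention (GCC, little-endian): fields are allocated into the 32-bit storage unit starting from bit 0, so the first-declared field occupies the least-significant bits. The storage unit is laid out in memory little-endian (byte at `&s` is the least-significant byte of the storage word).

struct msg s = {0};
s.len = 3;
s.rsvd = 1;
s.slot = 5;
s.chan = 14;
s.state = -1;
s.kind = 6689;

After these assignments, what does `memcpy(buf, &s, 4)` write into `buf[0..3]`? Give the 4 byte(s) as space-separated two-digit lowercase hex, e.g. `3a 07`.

43 75 87 68

len:6 = 3 → 0x3 << 0 → word 0x00000003
rsvd:2 = 1 → 0x1 << 6 → word 0x00000043
slot:3 = 5 → 0x5 << 8 → word 0x00000543
chan:5 = 14 → 0xe << 11 → word 0x00007543
state:2 = -1 → 0x3 << 16 → word 0x00037543
kind:14 = 6689 → 0x1a21 << 18 → word 0x68877543
word = 0x68877543 → little-endian bytes:
  [0]=0x43  [1]=0x75  [2]=0x87  [3]=0x68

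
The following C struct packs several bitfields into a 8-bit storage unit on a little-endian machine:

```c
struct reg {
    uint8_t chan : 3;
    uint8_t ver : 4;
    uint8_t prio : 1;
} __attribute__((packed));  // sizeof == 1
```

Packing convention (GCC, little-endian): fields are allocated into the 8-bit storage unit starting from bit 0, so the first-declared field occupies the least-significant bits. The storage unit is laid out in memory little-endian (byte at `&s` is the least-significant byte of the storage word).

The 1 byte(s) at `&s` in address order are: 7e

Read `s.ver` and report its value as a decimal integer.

15

[0]=0x7e (little-endian) → word 0x7e
chan [0+:3] = (word>>0) & 0x7 = 6
ver [3+:4] = (word>>3) & 0xf = 15  ←
prio [7+:1] = (word>>7) & 0x1 = 0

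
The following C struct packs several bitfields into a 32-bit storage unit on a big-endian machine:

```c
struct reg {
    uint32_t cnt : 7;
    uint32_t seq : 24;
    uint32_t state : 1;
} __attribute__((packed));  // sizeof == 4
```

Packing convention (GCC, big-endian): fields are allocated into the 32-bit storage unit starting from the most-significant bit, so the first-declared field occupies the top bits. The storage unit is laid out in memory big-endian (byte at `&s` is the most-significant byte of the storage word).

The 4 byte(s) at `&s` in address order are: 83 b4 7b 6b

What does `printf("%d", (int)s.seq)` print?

[0]=0x83 [1]=0xb4 [2]=0x7b [3]=0x6b (big-endian) → word 0x83b47b6b
cnt:7 @ bit 25 → (0x83b47b6b>>25)&0x7f = 0x41
seq:24 @ bit 1 → (0x83b47b6b>>1)&0xffffff = 0xda3db5  ←
state:1 @ bit 0 → (0x83b47b6b>>0)&0x1 = 0x1

14302645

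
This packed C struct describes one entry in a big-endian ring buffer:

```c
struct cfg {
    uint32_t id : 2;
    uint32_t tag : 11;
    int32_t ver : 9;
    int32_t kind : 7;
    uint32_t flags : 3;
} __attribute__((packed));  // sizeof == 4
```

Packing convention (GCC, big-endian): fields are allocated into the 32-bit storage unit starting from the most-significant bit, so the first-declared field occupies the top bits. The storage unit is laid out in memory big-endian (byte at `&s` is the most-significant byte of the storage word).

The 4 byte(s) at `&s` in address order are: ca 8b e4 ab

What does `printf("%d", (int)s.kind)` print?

21

[0]=0xca [1]=0x8b [2]=0xe4 [3]=0xab (big-endian) → word 0xca8be4ab
id [30+:2] = (word>>30) & 0x3 = 3
tag [19+:11] = (word>>19) & 0x7ff = 337
ver [10+:9] = (word>>10) & 0x1ff = 249
kind [3+:7] = (word>>3) & 0x7f = 21  ←
flags [0+:3] = (word>>0) & 0x7 = 3
kind signed 7b, MSB=0: value = 21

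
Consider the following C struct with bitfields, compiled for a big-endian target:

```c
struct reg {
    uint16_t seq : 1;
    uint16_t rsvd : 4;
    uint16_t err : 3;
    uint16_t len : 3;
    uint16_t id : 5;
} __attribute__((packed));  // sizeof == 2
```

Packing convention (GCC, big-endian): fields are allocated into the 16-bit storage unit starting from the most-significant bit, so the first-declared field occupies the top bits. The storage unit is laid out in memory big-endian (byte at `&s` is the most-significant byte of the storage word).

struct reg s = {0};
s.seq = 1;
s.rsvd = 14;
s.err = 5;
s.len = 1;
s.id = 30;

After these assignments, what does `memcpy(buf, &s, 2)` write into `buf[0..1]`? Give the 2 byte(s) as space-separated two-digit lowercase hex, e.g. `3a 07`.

[15+:1] seq=1 & 0x1 = 0x1; word=0x8000
[11+:4] rsvd=14 & 0xf = 0xe; word=0xf000
[8+:3] err=5 & 0x7 = 0x5; word=0xf500
[5+:3] len=1 & 0x7 = 0x1; word=0xf520
[0+:5] id=30 & 0x1f = 0x1e; word=0xf53e
word = 0xf53e → big-endian bytes:
  [0]=0xf5  [1]=0x3e

f5 3e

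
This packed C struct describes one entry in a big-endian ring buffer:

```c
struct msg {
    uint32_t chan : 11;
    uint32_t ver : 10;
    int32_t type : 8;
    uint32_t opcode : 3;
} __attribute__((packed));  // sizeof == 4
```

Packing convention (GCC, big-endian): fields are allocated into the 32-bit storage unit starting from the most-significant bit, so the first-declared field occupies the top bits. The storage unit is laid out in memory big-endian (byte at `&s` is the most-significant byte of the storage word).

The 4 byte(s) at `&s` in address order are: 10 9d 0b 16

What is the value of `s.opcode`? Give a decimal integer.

[0]=0x10 [1]=0x9d [2]=0x0b [3]=0x16 (big-endian) → word 0x109d0b16
chan:11 @ bit 21 → (0x109d0b16>>21)&0x7ff = 0x84
ver:10 @ bit 11 → (0x109d0b16>>11)&0x3ff = 0x3a1
type:8 @ bit 3 → (0x109d0b16>>3)&0xff = 0x62
opcode:3 @ bit 0 → (0x109d0b16>>0)&0x7 = 0x6  ←

6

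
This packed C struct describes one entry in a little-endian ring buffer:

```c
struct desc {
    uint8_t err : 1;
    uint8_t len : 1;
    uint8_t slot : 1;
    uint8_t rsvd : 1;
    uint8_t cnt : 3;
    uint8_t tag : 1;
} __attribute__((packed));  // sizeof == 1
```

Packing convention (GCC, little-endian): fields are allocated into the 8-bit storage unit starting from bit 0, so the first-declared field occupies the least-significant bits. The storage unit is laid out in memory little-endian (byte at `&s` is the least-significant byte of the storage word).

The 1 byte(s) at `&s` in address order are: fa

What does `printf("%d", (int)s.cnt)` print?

7

[0]=0xfa (little-endian) → word 0xfa
err [0+:1] = (word>>0) & 0x1 = 0
len [1+:1] = (word>>1) & 0x1 = 1
slot [2+:1] = (word>>2) & 0x1 = 0
rsvd [3+:1] = (word>>3) & 0x1 = 1
cnt [4+:3] = (word>>4) & 0x7 = 7  ←
tag [7+:1] = (word>>7) & 0x1 = 1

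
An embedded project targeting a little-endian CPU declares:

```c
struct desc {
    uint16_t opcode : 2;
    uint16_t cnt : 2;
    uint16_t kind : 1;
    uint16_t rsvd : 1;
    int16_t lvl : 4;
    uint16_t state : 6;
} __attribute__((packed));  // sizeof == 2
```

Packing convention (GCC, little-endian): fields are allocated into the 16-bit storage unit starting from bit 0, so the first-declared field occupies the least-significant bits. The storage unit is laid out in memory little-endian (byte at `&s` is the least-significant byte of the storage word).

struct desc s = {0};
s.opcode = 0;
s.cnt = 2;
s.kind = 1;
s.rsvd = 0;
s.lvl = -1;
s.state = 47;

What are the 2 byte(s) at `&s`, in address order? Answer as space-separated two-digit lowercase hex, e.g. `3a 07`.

opcode (2b) val=0 bits=0x0 at bit 0: 0x0000
cnt (2b) val=2 bits=0x2 at bit 2: 0x0008
kind (1b) val=1 bits=0x1 at bit 4: 0x0018
rsvd (1b) val=0 bits=0x0 at bit 5: 0x0018
lvl (4b) val=-1 bits=0xf at bit 6: 0x03d8
state (6b) val=47 bits=0x2f at bit 10: 0xbfd8
word = 0xbfd8 → little-endian bytes:
  [0]=0xd8  [1]=0xbf

d8 bf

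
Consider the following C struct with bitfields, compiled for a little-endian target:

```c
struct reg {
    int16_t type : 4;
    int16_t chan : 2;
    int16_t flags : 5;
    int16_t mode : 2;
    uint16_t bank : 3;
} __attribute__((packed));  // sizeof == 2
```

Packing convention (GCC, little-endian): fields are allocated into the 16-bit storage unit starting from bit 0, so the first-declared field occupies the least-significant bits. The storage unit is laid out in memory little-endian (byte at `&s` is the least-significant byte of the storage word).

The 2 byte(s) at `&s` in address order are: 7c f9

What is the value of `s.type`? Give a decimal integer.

[0]=0x7c [1]=0xf9 (little-endian) → word 0xf97c
type [0+:4] = (word>>0) & 0xf = 12  ←
chan [4+:2] = (word>>4) & 0x3 = 3
flags [6+:5] = (word>>6) & 0x1f = 5
mode [11+:2] = (word>>11) & 0x3 = 3
bank [13+:3] = (word>>13) & 0x7 = 7
type signed 4b, MSB=1: 12 - 16 = -4

-4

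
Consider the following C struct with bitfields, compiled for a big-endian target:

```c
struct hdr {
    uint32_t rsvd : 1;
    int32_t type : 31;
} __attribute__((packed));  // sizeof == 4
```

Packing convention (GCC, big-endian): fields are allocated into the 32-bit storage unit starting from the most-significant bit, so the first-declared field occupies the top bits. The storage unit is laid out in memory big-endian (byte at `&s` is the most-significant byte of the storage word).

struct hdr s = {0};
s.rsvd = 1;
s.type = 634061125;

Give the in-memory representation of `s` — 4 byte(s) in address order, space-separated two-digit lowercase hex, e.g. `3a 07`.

a5 cb 01 45

rsvd (1b) val=1 bits=0x1 at bit 31: 0x80000000
type (31b) val=634061125 bits=0x25cb0145 at bit 0: 0xa5cb0145
word = 0xa5cb0145 → big-endian bytes:
  [0]=0xa5  [1]=0xcb  [2]=0x01  [3]=0x45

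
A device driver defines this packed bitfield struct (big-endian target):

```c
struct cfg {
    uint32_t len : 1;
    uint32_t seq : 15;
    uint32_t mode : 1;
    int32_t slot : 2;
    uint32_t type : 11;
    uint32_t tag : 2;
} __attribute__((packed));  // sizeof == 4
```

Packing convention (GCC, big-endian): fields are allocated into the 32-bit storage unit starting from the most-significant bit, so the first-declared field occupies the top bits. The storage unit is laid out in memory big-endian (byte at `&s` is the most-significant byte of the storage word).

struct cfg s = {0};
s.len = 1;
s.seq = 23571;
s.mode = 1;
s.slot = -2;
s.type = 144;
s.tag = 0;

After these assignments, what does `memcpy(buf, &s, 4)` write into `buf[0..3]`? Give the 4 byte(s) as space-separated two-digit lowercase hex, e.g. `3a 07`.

dc 13 c2 40

[31+:1] len=1 & 0x1 = 0x1; word=0x80000000
[16+:15] seq=23571 & 0x7fff = 0x5c13; word=0xdc130000
[15+:1] mode=1 & 0x1 = 0x1; word=0xdc138000
[13+:2] slot=-2 & 0x3 = 0x2; word=0xdc13c000
[2+:11] type=144 & 0x7ff = 0x90; word=0xdc13c240
[0+:2] tag=0 & 0x3 = 0x0; word=0xdc13c240
word = 0xdc13c240 → big-endian bytes:
  [0]=0xdc  [1]=0x13  [2]=0xc2  [3]=0x40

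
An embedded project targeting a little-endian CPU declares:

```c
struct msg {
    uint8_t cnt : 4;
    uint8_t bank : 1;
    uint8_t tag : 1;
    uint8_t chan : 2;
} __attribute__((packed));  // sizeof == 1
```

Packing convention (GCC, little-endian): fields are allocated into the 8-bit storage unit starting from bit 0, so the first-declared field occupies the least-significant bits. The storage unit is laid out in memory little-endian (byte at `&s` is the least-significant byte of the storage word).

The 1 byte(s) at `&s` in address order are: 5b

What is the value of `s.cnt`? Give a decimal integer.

[0]=0x5b (little-endian) → word 0x5b
cnt [0+:4] = (word>>0) & 0xf = 11  ←
bank [4+:1] = (word>>4) & 0x1 = 1
tag [5+:1] = (word>>5) & 0x1 = 0
chan [6+:2] = (word>>6) & 0x3 = 1

11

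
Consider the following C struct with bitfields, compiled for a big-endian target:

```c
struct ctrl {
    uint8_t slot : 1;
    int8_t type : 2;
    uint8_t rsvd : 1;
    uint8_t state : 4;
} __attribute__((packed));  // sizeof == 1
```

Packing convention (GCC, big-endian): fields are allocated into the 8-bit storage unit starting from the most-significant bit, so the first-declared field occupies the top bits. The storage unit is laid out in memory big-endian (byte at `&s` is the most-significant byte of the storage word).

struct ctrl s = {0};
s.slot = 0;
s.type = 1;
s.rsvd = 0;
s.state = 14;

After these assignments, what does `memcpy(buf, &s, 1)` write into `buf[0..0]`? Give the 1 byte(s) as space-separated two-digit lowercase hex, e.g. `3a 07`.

slot (1b) val=0 bits=0x0 at bit 7: 0x00
type (2b) val=1 bits=0x1 at bit 5: 0x20
rsvd (1b) val=0 bits=0x0 at bit 4: 0x20
state (4b) val=14 bits=0xe at bit 0: 0x2e
word = 0x2e → big-endian bytes:
  [0]=0x2e

2e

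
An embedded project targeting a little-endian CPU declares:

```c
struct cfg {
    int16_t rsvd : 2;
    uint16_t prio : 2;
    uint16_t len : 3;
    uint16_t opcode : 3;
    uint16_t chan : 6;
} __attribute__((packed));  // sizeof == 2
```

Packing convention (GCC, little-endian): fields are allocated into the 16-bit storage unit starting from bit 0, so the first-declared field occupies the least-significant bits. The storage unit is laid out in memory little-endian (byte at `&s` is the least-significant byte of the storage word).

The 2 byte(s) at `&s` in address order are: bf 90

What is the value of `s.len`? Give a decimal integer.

3

[0]=0xbf [1]=0x90 (little-endian) → word 0x90bf
rsvd:2 @ bit 0 → (0x90bf>>0)&0x3 = 0x3
prio:2 @ bit 2 → (0x90bf>>2)&0x3 = 0x3
len:3 @ bit 4 → (0x90bf>>4)&0x7 = 0x3  ←
opcode:3 @ bit 7 → (0x90bf>>7)&0x7 = 0x1
chan:6 @ bit 10 → (0x90bf>>10)&0x3f = 0x24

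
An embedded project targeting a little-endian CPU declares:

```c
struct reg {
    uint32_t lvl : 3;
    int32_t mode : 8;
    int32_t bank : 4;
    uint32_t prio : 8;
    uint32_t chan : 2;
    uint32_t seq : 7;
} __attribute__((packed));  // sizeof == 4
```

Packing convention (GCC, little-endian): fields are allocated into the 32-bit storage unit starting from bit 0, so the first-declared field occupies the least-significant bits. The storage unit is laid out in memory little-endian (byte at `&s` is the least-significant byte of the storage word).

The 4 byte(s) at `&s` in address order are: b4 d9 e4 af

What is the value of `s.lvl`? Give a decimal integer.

4

[0]=0xb4 [1]=0xd9 [2]=0xe4 [3]=0xaf (little-endian) → word 0xafe4d9b4
lvl [0+:3] = (word>>0) & 0x7 = 4  ←
mode [3+:8] = (word>>3) & 0xff = 54
bank [11+:4] = (word>>11) & 0xf = 11
prio [15+:8] = (word>>15) & 0xff = 201
chan [23+:2] = (word>>23) & 0x3 = 3
seq [25+:7] = (word>>25) & 0x7f = 87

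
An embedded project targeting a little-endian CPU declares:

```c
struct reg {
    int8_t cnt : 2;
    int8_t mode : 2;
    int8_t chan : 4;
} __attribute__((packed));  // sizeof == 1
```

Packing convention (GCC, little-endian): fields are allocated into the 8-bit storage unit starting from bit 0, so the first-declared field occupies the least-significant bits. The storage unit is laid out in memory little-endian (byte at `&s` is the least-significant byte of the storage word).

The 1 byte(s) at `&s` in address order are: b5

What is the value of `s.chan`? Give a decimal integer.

-5

[0]=0xb5 (little-endian) → word 0xb5
cnt:2 @ bit 0 → (0xb5>>0)&0x3 = 0x1
mode:2 @ bit 2 → (0xb5>>2)&0x3 = 0x1
chan:4 @ bit 4 → (0xb5>>4)&0xf = 0xb  ←
chan signed 4b, MSB=1: 11 - 16 = -5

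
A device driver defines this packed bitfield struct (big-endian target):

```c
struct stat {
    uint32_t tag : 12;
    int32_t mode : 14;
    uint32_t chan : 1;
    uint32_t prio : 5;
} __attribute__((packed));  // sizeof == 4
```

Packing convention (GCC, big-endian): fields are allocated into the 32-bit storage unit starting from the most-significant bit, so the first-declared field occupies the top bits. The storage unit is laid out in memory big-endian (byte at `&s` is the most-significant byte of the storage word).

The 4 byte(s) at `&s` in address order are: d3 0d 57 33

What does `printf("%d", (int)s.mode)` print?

-2724

[0]=0xd3 [1]=0x0d [2]=0x57 [3]=0x33 (big-endian) → word 0xd30d5733
tag [20+:12] = (word>>20) & 0xfff = 3376
mode [6+:14] = (word>>6) & 0x3fff = 13660  ←
chan [5+:1] = (word>>5) & 0x1 = 1
prio [0+:5] = (word>>0) & 0x1f = 19
mode signed 14b, MSB=1: 13660 - 16384 = -2724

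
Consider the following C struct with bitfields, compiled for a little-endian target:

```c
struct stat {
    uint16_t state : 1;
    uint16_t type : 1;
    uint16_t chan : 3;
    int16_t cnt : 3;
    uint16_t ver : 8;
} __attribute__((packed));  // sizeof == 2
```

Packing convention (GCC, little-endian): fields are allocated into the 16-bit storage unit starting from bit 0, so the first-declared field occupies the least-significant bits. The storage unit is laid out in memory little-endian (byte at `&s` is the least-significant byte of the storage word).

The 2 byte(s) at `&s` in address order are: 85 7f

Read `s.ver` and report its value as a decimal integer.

127

[0]=0x85 [1]=0x7f (little-endian) → word 0x7f85
state [0+:1] = (word>>0) & 0x1 = 1
type [1+:1] = (word>>1) & 0x1 = 0
chan [2+:3] = (word>>2) & 0x7 = 1
cnt [5+:3] = (word>>5) & 0x7 = 4
ver [8+:8] = (word>>8) & 0xff = 127  ←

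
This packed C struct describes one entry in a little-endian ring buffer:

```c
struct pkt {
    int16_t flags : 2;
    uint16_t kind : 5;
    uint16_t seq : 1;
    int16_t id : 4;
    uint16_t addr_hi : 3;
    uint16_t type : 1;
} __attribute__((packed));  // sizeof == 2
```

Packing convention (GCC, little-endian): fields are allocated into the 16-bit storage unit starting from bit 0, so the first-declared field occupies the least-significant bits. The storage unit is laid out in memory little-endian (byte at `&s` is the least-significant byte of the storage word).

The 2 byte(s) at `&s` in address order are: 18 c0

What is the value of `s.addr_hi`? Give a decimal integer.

4

[0]=0x18 [1]=0xc0 (little-endian) → word 0xc018
flags [0+:2] = (word>>0) & 0x3 = 0
kind [2+:5] = (word>>2) & 0x1f = 6
seq [7+:1] = (word>>7) & 0x1 = 0
id [8+:4] = (word>>8) & 0xf = 0
addr_hi [12+:3] = (word>>12) & 0x7 = 4  ←
type [15+:1] = (word>>15) & 0x1 = 1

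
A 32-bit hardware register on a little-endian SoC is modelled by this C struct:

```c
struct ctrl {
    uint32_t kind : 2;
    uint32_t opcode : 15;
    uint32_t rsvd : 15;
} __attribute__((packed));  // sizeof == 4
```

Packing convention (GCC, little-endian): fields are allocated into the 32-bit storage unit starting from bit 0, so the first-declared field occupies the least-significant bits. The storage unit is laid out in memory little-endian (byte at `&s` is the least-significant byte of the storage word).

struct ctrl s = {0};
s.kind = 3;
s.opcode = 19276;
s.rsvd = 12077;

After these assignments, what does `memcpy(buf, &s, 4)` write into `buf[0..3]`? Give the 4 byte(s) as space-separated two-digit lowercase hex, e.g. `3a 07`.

33 2d 5b 5e

kind:2 = 3 → 0x3 << 0 → word 0x00000003
opcode:15 = 19276 → 0x4b4c << 2 → word 0x00012d33
rsvd:15 = 12077 → 0x2f2d << 17 → word 0x5e5b2d33
word = 0x5e5b2d33 → little-endian bytes:
  [0]=0x33  [1]=0x2d  [2]=0x5b  [3]=0x5e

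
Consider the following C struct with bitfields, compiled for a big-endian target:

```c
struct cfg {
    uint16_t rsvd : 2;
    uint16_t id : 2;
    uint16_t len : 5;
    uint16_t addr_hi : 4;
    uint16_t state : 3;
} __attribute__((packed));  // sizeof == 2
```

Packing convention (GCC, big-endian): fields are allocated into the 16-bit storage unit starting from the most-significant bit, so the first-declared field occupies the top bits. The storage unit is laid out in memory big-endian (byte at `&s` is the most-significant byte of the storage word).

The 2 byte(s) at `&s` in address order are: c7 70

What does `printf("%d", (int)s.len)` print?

14

[0]=0xc7 [1]=0x70 (big-endian) → word 0xc770
rsvd:2 @ bit 14 → (0xc770>>14)&0x3 = 0x3
id:2 @ bit 12 → (0xc770>>12)&0x3 = 0x0
len:5 @ bit 7 → (0xc770>>7)&0x1f = 0xe  ←
addr_hi:4 @ bit 3 → (0xc770>>3)&0xf = 0xe
state:3 @ bit 0 → (0xc770>>0)&0x7 = 0x0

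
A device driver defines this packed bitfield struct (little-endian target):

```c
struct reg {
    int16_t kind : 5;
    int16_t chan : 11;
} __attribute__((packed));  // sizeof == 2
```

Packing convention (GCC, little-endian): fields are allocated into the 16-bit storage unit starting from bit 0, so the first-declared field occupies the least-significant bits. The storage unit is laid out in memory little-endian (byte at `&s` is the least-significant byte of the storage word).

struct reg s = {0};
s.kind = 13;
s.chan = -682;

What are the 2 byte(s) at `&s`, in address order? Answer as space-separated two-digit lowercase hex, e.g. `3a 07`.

cd aa

[0+:5] kind=13 & 0x1f = 0xd; word=0x000d
[5+:11] chan=-682 & 0x7ff = 0x556; word=0xaacd
word = 0xaacd → little-endian bytes:
  [0]=0xcd  [1]=0xaa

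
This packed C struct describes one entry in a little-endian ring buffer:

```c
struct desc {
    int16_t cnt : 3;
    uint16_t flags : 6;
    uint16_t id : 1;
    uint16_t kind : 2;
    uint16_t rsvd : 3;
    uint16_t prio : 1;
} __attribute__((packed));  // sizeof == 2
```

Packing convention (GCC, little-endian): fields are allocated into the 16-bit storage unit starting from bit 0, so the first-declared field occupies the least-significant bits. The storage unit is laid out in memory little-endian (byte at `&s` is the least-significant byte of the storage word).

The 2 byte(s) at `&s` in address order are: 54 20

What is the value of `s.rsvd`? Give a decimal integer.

[0]=0x54 [1]=0x20 (little-endian) → word 0x2054
cnt:3 @ bit 0 → (0x2054>>0)&0x7 = 0x4
flags:6 @ bit 3 → (0x2054>>3)&0x3f = 0xa
id:1 @ bit 9 → (0x2054>>9)&0x1 = 0x0
kind:2 @ bit 10 → (0x2054>>10)&0x3 = 0x0
rsvd:3 @ bit 12 → (0x2054>>12)&0x7 = 0x2  ←
prio:1 @ bit 15 → (0x2054>>15)&0x1 = 0x0

2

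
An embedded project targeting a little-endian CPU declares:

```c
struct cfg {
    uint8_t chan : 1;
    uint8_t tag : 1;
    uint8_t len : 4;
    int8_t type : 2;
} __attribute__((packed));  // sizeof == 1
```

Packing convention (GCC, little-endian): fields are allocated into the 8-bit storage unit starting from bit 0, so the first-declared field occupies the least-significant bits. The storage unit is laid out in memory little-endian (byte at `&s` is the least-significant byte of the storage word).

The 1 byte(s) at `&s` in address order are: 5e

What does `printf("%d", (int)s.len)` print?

7

[0]=0x5e (little-endian) → word 0x5e
chan [0+:1] = (word>>0) & 0x1 = 0
tag [1+:1] = (word>>1) & 0x1 = 1
len [2+:4] = (word>>2) & 0xf = 7  ←
type [6+:2] = (word>>6) & 0x3 = 1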